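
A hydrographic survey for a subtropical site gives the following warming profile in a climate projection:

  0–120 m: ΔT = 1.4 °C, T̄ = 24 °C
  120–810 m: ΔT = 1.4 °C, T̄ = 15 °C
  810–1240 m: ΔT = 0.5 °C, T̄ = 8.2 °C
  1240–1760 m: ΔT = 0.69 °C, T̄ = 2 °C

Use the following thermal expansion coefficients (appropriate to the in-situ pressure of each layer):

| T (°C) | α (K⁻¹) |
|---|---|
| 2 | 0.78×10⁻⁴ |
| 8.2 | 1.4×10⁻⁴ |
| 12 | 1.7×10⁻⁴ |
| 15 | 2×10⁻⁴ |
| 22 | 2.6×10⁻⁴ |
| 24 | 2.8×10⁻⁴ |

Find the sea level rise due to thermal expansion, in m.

Layer 1 at 24 °C → α = 2.8×10⁻⁴ K⁻¹
Layer 2 at 15 °C → α = 2×10⁻⁴ K⁻¹
Layer 3 at 8.2 °C → α = 1.4×10⁻⁴ K⁻¹
Layer 4 at 2 °C → α = 0.78×10⁻⁴ K⁻¹
Layer 1: 120 × 2.8×10⁻⁴ × 1.4 = 0.04704 m
120–810 m: 2×10⁻⁴ × 1.4 × 690 = 0.19320 m
0.5 × 1.4×10⁻⁴ × 430 = 0.03010 m
1240–1760 m: 0.78×10⁻⁴ × 520 × 0.69 = 0.0279864 m
Δh = 0.04704 + 0.19320 + 0.03010 + 0.0279864 = 0.2983264 m ≈ 0.30 m

about 0.30 m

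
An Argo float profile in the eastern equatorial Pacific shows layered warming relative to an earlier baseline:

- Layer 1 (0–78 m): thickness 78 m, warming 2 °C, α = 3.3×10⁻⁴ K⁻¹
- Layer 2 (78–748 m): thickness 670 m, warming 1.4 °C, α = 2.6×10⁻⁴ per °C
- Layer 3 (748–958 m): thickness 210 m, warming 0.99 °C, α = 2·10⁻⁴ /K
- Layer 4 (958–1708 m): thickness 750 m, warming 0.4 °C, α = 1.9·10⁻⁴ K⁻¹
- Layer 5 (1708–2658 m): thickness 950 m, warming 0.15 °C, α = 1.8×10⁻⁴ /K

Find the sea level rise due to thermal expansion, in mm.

Δh ≈ 420 mm

3.3×10⁻⁴ × 2 × 78 = 0.05148 m
78–748 m: 670 × 2.6×10⁻⁴ × 1.4 = 0.24388 m
2×10⁻⁴ × 210 × 0.99 = 0.04158 m
958–1708 m: 1.9×10⁻⁴ × 750 × 0.4 = 0.05700 m
Layer 5: 0.15 × 950 × 1.8×10⁻⁴ = 0.02565 m
Δh = 0.05148 + 0.24388 + 0.04158 + 0.05700 + 0.02565 = 0.41959 m ≈ 420 mm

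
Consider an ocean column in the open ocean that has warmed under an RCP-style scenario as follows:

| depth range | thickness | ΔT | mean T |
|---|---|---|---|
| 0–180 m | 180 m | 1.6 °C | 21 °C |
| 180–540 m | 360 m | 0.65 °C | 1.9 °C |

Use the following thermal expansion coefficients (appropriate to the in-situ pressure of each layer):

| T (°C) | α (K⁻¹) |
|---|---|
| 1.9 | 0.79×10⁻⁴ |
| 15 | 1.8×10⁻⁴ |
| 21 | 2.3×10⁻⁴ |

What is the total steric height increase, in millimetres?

Layer 1 at 21 °C → α = 2.3×10⁻⁴ K⁻¹
Layer 2 at 1.9 °C → α = 0.79×10⁻⁴ K⁻¹
Layer 1: 1.6 × 2.3×10⁻⁴ × 180 = 0.06624 m
180–540 m: 360 × 0.65 × 0.79×10⁻⁴ = 0.018486 m
Δh = 0.06624 + 0.018486 = 0.084726 m ≈ 84.7 mm

84.7 mm of thermosteric rise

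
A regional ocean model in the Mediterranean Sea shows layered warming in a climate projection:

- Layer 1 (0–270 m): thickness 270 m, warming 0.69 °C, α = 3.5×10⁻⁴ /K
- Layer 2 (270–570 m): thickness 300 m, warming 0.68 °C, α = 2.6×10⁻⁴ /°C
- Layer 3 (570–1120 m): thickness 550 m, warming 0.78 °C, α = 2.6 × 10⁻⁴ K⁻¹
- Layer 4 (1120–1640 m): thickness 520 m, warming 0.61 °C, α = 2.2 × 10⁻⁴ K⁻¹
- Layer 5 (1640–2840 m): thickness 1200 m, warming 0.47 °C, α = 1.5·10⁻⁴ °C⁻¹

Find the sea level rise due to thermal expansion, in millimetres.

Δh ≈ 384 mm

0–270 m: 270 × 0.69 × 3.5×10⁻⁴ = 0.065205 m
2.6×10⁻⁴ × 0.68 × 300 = 0.05304 m
Layer 3: 2.6×10⁻⁴ × 0.78 × 550 = 0.11154 m
0.61 × 520 × 2.2×10⁻⁴ = 0.069784 m
1640–2840 m: 0.47 × 1.5×10⁻⁴ × 1200 = 0.08460 m
Δh = 0.065205 + 0.05304 + 0.11154 + 0.069784 + 0.08460 = 0.384169 m ≈ 384 mm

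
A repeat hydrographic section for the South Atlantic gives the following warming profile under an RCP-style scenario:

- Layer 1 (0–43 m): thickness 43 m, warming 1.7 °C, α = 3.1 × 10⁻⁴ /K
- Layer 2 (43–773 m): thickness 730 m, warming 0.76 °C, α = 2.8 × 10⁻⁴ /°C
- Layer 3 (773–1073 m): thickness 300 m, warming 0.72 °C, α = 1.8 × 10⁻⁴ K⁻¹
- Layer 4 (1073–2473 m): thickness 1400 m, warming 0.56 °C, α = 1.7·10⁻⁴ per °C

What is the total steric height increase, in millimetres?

43 × 3.1×10⁻⁴ × 1.7 = 0.022661 m
0.76 × 730 × 2.8×10⁻⁴ = 0.155344 m
773–1073 m: 0.72 × 1.8×10⁻⁴ × 300 = 0.03888 m
Layer 4: 0.56 × 1.7×10⁻⁴ × 1400 = 0.13328 m
Δh = 0.022661 + 0.155344 + 0.03888 + 0.13328 = 0.350165 m ≈ 350 mm

350 mm of thermosteric rise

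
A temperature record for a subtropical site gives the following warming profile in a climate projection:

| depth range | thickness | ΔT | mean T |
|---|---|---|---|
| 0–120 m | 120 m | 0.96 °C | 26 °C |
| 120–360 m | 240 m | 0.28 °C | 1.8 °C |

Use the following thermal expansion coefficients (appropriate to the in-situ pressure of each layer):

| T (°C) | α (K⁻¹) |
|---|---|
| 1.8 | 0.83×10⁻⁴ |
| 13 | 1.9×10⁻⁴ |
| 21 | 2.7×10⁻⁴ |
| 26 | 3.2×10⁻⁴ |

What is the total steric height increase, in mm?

42.4 mm

Layer 1 at 26 °C → α = 3.2×10⁻⁴ K⁻¹
Layer 2 at 1.8 °C → α = 0.83×10⁻⁴ K⁻¹
120 × 0.96 × 3.2×10⁻⁴ = 0.036864 m
120–360 m: 240 × 0.28 × 0.83×10⁻⁴ = 0.0055776 m
Δh = 0.036864 + 0.0055776 = 0.0424416 m ≈ 42.4 mm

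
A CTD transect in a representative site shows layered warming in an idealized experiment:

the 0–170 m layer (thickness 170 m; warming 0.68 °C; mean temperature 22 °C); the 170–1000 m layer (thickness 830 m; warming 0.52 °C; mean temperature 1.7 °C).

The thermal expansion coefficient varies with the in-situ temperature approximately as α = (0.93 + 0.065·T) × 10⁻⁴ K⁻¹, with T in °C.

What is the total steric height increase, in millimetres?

Layer 1: α = (0.93 + 0.065×22)×10⁻⁴ = 2.36×10⁻⁴ K⁻¹
Layer 2: α = (0.93 + 0.065×1.7)×10⁻⁴ = 1.0405×10⁻⁴ K⁻¹
Layer 1: 170 × 0.68 × 2.36×10⁻⁴ = 0.0272816 m
0.52 × 830 × 1.0405×10⁻⁴ = 0.04490798 m
Δh = 0.0272816 + 0.04490798 = 0.07218958 m

about 72 mm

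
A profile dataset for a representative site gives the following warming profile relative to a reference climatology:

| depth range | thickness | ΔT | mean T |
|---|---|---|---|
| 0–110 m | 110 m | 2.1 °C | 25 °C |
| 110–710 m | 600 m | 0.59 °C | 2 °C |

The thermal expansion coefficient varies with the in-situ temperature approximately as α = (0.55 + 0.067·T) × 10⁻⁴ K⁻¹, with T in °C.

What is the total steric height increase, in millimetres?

Layer 1: α = (0.55 + 0.067×25)×10⁻⁴ = 2.225×10⁻⁴ K⁻¹
Layer 2: α = (0.55 + 0.067×2)×10⁻⁴ = 0.684×10⁻⁴ K⁻¹
0–110 m: 2.1 × 2.225×10⁻⁴ × 110 = 0.0513975 m
0.59 × 0.684×10⁻⁴ × 600 = 0.0242136 m
Δh = 0.0513975 + 0.0242136 = 0.0756111 m ≈ 75.6 mm

75.6 mm of thermosteric rise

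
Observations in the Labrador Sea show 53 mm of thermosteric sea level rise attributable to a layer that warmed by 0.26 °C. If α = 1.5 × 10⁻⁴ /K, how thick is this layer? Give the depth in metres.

H = Δh/(αΔT) = 0.053 / (1.5×10⁻⁴ × 0.26) ≈ 1359 m

1360 m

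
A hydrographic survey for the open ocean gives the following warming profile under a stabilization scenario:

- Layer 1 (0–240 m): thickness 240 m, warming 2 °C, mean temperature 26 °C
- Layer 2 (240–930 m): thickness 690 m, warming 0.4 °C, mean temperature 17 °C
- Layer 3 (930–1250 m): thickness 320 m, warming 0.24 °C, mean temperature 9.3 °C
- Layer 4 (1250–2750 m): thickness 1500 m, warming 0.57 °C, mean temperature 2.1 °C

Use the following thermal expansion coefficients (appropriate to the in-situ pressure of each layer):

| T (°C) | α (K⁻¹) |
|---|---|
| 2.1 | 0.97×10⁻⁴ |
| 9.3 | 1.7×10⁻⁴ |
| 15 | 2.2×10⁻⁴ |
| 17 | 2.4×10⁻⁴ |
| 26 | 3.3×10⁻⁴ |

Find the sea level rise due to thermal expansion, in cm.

Layer 1 at 26 °C → α = 3.3×10⁻⁴ K⁻¹
Layer 2 at 17 °C → α = 2.4×10⁻⁴ K⁻¹
Layer 3 at 9.3 °C → α = 1.7×10⁻⁴ K⁻¹
Layer 4 at 2.1 °C → α = 0.97×10⁻⁴ K⁻¹
0–240 m: 240 × 3.3×10⁻⁴ × 2 = 0.15840 m
Layer 2: 0.4 × 2.4×10⁻⁴ × 690 = 0.06624 m
Layer 3: 0.24 × 1.7×10⁻⁴ × 320 = 0.013056 m
1250–2750 m: 0.97×10⁻⁴ × 0.57 × 1500 = 0.082935 m
Δh = 0.15840 + 0.06624 + 0.013056 + 0.082935 = 0.320631 m ≈ 32.1 cm

Δh ≈ 32.1 cm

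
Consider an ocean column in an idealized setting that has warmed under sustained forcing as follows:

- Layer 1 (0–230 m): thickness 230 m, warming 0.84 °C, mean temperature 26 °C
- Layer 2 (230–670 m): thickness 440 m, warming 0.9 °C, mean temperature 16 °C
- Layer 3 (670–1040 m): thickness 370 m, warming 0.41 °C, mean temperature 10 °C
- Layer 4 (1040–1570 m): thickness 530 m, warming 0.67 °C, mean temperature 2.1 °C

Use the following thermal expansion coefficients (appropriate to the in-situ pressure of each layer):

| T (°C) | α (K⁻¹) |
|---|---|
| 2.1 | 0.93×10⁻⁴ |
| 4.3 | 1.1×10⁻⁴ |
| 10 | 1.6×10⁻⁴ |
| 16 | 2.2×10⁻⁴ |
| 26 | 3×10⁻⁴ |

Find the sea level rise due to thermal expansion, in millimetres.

Layer 1 at 26 °C → α = 3×10⁻⁴ K⁻¹
Layer 2 at 16 °C → α = 2.2×10⁻⁴ K⁻¹
Layer 3 at 10 °C → α = 1.6×10⁻⁴ K⁻¹
Layer 4 at 2.1 °C → α = 0.93×10⁻⁴ K⁻¹
0–230 m: 3×10⁻⁴ × 230 × 0.84 = 0.05796 m
Layer 2: 0.9 × 2.2×10⁻⁴ × 440 = 0.08712 m
370 × 1.6×10⁻⁴ × 0.41 = 0.024272 m
Layer 4: 530 × 0.67 × 0.93×10⁻⁴ = 0.0330243 m
Δh = 0.05796 + 0.08712 + 0.024272 + 0.0330243 = 0.2023763 m

202 mm of thermosteric rise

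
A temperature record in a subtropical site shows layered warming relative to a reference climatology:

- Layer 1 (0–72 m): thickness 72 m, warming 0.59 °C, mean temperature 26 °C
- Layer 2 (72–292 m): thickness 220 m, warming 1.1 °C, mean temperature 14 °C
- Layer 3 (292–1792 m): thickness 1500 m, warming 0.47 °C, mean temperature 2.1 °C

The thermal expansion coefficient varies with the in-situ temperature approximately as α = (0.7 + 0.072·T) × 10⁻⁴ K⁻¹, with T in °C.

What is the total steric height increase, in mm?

Δh = 112 mm

Layer 1: α = (0.7 + 0.072×26)×10⁻⁴ = 2.572×10⁻⁴ K⁻¹
Layer 2: α = (0.7 + 0.072×14)×10⁻⁴ = 1.708×10⁻⁴ K⁻¹
Layer 3: α = (0.7 + 0.072×2.1)×10⁻⁴ = 0.8512×10⁻⁴ K⁻¹
2.572×10⁻⁴ × 0.59 × 72 = 0.010925856 m
1.1 × 220 × 1.708×10⁻⁴ = 0.0413336 m
Layer 3: 0.47 × 0.8512×10⁻⁴ × 1500 = 0.0600096 m
Δh = 0.010925856 + 0.0413336 + 0.0600096 = 0.112269056 m ≈ 112 mm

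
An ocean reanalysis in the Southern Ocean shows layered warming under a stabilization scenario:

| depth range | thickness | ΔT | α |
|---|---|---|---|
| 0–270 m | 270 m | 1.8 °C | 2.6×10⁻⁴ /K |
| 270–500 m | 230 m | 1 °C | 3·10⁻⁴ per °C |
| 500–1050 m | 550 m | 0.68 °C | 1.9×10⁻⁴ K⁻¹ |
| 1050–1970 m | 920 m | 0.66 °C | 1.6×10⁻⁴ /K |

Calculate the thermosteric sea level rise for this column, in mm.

Δh ≈ 364 mm

2.6×10⁻⁴ × 1.8 × 270 = 0.12636 m
270–500 m: 230 × 3×10⁻⁴ × 1 = 0.06900 m
Layer 3: 550 × 0.68 × 1.9×10⁻⁴ = 0.07106 m
Layer 4: 1.6×10⁻⁴ × 920 × 0.66 = 0.097152 m
Δh = 0.12636 + 0.06900 + 0.07106 + 0.097152 = 0.363572 m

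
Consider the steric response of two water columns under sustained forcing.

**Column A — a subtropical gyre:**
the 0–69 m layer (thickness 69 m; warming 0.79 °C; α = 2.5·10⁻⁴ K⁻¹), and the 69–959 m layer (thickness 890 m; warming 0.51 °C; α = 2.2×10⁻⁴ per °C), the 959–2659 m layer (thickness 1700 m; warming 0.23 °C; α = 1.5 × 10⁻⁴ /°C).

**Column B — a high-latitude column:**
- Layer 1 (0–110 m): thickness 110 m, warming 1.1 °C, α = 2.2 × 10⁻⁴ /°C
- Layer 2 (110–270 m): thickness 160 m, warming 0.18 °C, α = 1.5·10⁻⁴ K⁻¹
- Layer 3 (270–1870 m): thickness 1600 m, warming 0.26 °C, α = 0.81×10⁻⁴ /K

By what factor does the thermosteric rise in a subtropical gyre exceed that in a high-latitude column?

≈ 2.7×

A 2.5×10⁻⁴ × 0.79 × 69 = 0.0136275 m
A 69–959 m: 890 × 2.2×10⁻⁴ × 0.51 = 0.099858 m
A 959–2659 m: 1.5×10⁻⁴ × 1700 × 0.23 = 0.05865 m
A total: 0.1721355 m
B 0–110 m: 2.2×10⁻⁴ × 1.1 × 110 = 0.02662 m
B Layer 2: 1.5×10⁻⁴ × 0.18 × 160 = 0.00432 m
B Layer 3: 0.81×10⁻⁴ × 1600 × 0.26 = 0.033696 m
B total: 0.064636 m
Ratio: 0.1721355 / 0.064636 ≈ 2.663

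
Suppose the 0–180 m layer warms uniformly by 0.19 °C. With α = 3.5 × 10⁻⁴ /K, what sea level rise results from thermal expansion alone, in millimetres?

about 12 mm

Δh = αΔT·H = 3.5×10⁻⁴ × 0.19 × 180 = 0.01197 m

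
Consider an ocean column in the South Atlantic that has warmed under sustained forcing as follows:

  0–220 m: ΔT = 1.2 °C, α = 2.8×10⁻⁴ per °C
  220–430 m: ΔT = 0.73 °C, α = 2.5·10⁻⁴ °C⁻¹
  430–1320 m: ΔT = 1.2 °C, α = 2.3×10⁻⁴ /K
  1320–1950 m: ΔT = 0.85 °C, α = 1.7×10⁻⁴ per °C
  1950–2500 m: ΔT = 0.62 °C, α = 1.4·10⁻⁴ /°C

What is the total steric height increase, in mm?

1.2 × 2.8×10⁻⁴ × 220 = 0.07392 m
220–430 m: 210 × 0.73 × 2.5×10⁻⁴ = 0.038325 m
430–1320 m: 2.3×10⁻⁴ × 890 × 1.2 = 0.24564 m
1320–1950 m: 630 × 1.7×10⁻⁴ × 0.85 = 0.091035 m
1950–2500 m: 1.4×10⁻⁴ × 550 × 0.62 = 0.04774 m
Δh = 0.07392 + 0.038325 + 0.24564 + 0.091035 + 0.04774 = 0.49666 m

Δh = 500 mm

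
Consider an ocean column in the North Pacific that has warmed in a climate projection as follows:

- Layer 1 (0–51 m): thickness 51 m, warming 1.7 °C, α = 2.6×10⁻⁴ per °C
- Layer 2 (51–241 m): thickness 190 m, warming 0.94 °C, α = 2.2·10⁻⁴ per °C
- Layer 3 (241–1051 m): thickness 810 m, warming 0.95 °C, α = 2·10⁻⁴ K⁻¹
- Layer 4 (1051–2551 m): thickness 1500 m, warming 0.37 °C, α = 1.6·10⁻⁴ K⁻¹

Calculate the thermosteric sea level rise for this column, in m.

about 0.305 m

Layer 1: 1.7 × 51 × 2.6×10⁻⁴ = 0.022542 m
Layer 2: 0.94 × 190 × 2.2×10⁻⁴ = 0.039292 m
810 × 0.95 × 2×10⁻⁴ = 0.15390 m
1051–2551 m: 1500 × 0.37 × 1.6×10⁻⁴ = 0.08880 m
Δh = 0.022542 + 0.039292 + 0.15390 + 0.08880 = 0.304534 m ≈ 0.305 m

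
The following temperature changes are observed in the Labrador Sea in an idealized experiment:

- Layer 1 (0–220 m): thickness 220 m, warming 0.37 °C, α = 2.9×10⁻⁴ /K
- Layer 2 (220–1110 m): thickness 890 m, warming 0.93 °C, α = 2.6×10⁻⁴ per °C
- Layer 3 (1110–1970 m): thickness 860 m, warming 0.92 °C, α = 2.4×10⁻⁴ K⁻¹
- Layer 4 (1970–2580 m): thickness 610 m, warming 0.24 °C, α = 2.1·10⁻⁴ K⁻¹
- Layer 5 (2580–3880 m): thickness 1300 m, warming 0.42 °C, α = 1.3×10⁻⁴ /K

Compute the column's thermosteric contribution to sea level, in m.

0–220 m: 220 × 2.9×10⁻⁴ × 0.37 = 0.023606 m
0.93 × 2.6×10⁻⁴ × 890 = 0.215202 m
Layer 3: 2.4×10⁻⁴ × 860 × 0.92 = 0.189888 m
1970–2580 m: 610 × 0.24 × 2.1×10⁻⁴ = 0.030744 m
Layer 5: 0.42 × 1300 × 1.3×10⁻⁴ = 0.07098 m
Δh = 0.023606 + 0.215202 + 0.189888 + 0.030744 + 0.07098 = 0.53042 m

0.530 m of thermosteric rise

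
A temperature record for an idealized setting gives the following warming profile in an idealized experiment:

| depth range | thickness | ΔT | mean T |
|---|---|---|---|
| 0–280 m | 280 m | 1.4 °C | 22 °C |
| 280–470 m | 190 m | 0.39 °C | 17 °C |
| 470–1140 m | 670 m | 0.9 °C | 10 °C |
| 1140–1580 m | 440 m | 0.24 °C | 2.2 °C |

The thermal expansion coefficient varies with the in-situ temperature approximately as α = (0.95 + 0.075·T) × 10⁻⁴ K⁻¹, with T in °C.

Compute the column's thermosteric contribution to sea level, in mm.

233 mm

Layer 1: α = (0.95 + 0.075×22)×10⁻⁴ = 2.6×10⁻⁴ K⁻¹
Layer 2: α = (0.95 + 0.075×17)×10⁻⁴ = 2.225×10⁻⁴ K⁻¹
Layer 3: α = (0.95 + 0.075×10)×10⁻⁴ = 1.7×10⁻⁴ K⁻¹
Layer 4: α = (0.95 + 0.075×2.2)×10⁻⁴ = 1.115×10⁻⁴ K⁻¹
280 × 1.4 × 2.6×10⁻⁴ = 0.10192 m
Layer 2: 0.39 × 190 × 2.225×10⁻⁴ = 0.01648725 m
470–1140 m: 1.7×10⁻⁴ × 670 × 0.9 = 0.10251 m
Layer 4: 440 × 0.24 × 1.115×10⁻⁴ = 0.0117744 m
Δh = 0.10192 + 0.01648725 + 0.10251 + 0.0117744 = 0.23269165 m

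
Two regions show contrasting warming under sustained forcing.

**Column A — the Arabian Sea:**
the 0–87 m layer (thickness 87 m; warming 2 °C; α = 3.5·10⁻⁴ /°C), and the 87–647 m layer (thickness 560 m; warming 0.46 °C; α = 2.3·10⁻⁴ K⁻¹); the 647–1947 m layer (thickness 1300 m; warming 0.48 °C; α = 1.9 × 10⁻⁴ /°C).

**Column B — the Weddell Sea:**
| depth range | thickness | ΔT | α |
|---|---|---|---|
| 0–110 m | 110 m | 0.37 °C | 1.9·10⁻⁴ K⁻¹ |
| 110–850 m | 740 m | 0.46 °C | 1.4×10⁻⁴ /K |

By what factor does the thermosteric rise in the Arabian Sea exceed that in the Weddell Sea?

a factor of 4.31

A 0–87 m: 3.5×10⁻⁴ × 2 × 87 = 0.06090 m
A Layer 2: 0.46 × 2.3×10⁻⁴ × 560 = 0.059248 m
A 647–1947 m: 0.48 × 1.9×10⁻⁴ × 1300 = 0.11856 m
A total: 0.238708 m
B 0.37 × 1.9×10⁻⁴ × 110 = 0.007733 m
B Layer 2: 740 × 1.4×10⁻⁴ × 0.46 = 0.047656 m
B total: 0.055389 m
Ratio: 0.238708 / 0.055389 ≈ 4.310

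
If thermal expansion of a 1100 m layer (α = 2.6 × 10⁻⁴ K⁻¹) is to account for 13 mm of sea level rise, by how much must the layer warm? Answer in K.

ΔT = Δh/(αH) = 0.013 / (2.6×10⁻⁴ × 1100) ≈ 0.04545 K

0.0455 K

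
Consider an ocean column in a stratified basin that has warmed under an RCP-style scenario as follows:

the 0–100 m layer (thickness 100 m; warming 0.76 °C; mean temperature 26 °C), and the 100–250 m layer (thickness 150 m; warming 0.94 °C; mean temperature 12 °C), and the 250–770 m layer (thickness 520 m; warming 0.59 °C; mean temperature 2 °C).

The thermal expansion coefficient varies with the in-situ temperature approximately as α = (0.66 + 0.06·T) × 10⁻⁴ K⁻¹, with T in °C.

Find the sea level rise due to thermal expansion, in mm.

60.3 mm

Layer 1: α = (0.66 + 0.06×26)×10⁻⁴ = 2.22×10⁻⁴ K⁻¹
Layer 2: α = (0.66 + 0.06×12)×10⁻⁴ = 1.38×10⁻⁴ K⁻¹
Layer 3: α = (0.66 + 0.06×2)×10⁻⁴ = 0.78×10⁻⁴ K⁻¹
0–100 m: 100 × 0.76 × 2.22×10⁻⁴ = 0.016872 m
Layer 2: 1.38×10⁻⁴ × 150 × 0.94 = 0.019458 m
0.78×10⁻⁴ × 0.59 × 520 = 0.0239304 m
Δh = 0.016872 + 0.019458 + 0.0239304 = 0.0602604 m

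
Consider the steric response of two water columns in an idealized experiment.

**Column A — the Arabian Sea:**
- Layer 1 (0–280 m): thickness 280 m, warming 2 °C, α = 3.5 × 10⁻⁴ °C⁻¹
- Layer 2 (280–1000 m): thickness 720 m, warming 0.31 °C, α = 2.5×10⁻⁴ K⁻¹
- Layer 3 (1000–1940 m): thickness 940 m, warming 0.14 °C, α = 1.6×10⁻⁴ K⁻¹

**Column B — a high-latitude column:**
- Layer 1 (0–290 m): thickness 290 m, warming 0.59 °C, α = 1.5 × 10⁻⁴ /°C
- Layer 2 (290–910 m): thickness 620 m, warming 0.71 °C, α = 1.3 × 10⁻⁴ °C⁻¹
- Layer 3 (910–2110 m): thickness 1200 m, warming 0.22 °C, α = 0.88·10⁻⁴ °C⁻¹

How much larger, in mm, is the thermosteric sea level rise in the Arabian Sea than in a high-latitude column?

A 0–280 m: 2 × 3.5×10⁻⁴ × 280 = 0.19600 m
A 720 × 0.31 × 2.5×10⁻⁴ = 0.05580 m
A 0.14 × 1.6×10⁻⁴ × 940 = 0.021056 m
A total: 0.272856 m
B Layer 1: 290 × 1.5×10⁻⁴ × 0.59 = 0.025665 m
B Layer 2: 0.71 × 620 × 1.3×10⁻⁴ = 0.057226 m
B 0.22 × 1200 × 0.88×10⁻⁴ = 0.023232 m
B total: 0.106123 m
Difference: 0.272856 − 0.106123 = 0.166733 m

167 mm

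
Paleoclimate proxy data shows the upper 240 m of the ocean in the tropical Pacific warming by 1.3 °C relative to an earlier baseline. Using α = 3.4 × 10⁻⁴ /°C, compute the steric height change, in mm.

Δh = αΔT·H = 3.4×10⁻⁴ × 1.3 × 240 = 0.10608 m

about 106 mm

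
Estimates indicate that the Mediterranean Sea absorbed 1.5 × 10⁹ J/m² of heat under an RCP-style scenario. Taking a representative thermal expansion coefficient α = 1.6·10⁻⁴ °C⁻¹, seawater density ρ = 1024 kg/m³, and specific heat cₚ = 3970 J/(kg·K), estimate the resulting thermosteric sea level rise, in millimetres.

Δh = αQ/(ρcₚ) = 1.6×10⁻⁴ × 1.5×10⁹ / (1024 × 3970) ≈ 0.059037 m

59 mm of thermosteric rise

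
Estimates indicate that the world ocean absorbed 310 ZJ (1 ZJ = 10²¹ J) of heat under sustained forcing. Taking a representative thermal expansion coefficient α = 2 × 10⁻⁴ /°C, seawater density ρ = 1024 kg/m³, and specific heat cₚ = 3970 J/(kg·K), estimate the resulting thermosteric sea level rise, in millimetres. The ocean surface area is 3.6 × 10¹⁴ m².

about 42 mm

Per unit area: Q = 310×10²¹ / (3.6×10¹⁴) ≈ 8.611×10⁸ J/m²
Δh = αQ/(ρcₚ) = 2×10⁻⁴ × 8.611×10⁸ / (1024 × 3970) ≈ 0.042364 m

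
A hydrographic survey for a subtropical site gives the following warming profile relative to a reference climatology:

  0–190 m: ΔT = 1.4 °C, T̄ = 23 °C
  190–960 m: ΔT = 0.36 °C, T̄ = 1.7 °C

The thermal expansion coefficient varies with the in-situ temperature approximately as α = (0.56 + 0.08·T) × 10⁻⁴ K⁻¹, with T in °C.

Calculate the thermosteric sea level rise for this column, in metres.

0.083 m

Layer 1: α = (0.56 + 0.08×23)×10⁻⁴ = 2.4×10⁻⁴ K⁻¹
Layer 2: α = (0.56 + 0.08×1.7)×10⁻⁴ = 0.696×10⁻⁴ K⁻¹
0–190 m: 190 × 2.4×10⁻⁴ × 1.4 = 0.06384 m
Layer 2: 0.696×10⁻⁴ × 770 × 0.36 = 0.01929312 m
Δh = 0.06384 + 0.01929312 = 0.08313312 m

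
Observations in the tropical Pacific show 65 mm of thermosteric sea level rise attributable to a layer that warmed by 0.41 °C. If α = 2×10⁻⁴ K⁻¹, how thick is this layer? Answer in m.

H = Δh/(αΔT) = 0.065 / (2×10⁻⁴ × 0.41) ≈ 792.7 m

790 m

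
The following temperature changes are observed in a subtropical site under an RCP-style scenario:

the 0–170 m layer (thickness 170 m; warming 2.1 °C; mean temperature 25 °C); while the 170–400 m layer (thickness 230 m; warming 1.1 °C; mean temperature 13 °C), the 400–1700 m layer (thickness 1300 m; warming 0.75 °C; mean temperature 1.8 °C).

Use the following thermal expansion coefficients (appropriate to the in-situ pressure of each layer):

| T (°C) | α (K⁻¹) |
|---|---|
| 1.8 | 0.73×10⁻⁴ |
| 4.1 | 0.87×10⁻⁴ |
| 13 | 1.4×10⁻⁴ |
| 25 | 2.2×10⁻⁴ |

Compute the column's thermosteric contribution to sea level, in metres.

Δh = 0.185 m

Layer 1 at 25 °C → α = 2.2×10⁻⁴ K⁻¹
Layer 2 at 13 °C → α = 1.4×10⁻⁴ K⁻¹
Layer 3 at 1.8 °C → α = 0.73×10⁻⁴ K⁻¹
0–170 m: 2.2×10⁻⁴ × 2.1 × 170 = 0.07854 m
230 × 1.4×10⁻⁴ × 1.1 = 0.03542 m
1300 × 0.73×10⁻⁴ × 0.75 = 0.071175 m
Δh = 0.07854 + 0.03542 + 0.071175 = 0.185135 m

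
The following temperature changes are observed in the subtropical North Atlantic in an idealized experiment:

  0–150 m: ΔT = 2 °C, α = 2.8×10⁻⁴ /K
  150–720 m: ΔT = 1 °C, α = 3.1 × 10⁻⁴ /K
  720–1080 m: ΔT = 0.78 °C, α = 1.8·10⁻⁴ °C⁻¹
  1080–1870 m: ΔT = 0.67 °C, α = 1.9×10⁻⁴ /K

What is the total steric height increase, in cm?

about 41.2 cm

0–150 m: 2.8×10⁻⁴ × 2 × 150 = 0.08400 m
1 × 570 × 3.1×10⁻⁴ = 0.17670 m
720–1080 m: 1.8×10⁻⁴ × 0.78 × 360 = 0.050544 m
1080–1870 m: 790 × 1.9×10⁻⁴ × 0.67 = 0.100567 m
Δh = 0.08400 + 0.17670 + 0.050544 + 0.100567 = 0.411811 m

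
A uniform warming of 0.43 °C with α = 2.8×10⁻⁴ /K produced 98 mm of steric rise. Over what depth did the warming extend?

about 810 m

H = Δh/(αΔT) = 0.098 / (2.8×10⁻⁴ × 0.43) ≈ 814.0 m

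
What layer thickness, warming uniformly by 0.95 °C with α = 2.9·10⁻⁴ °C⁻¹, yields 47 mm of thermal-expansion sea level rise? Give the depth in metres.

H = Δh/(αΔT) = 0.047 / (2.9×10⁻⁴ × 0.95) ≈ 170.6 m

171 m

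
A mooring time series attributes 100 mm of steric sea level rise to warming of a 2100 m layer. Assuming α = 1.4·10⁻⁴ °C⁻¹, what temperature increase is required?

about 0.34 K

ΔT = Δh/(αH) = 0.1 / (1.4×10⁻⁴ × 2100) ≈ 0.3401 K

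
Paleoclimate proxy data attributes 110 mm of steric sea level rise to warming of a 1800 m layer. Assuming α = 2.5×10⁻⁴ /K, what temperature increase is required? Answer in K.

0.244 K

ΔT = Δh/(αH) = 0.11 / (2.5×10⁻⁴ × 1800) ≈ 0.2444 K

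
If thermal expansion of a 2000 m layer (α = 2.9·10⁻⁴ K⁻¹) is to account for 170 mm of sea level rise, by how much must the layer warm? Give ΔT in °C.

ΔT = Δh/(αH) = 0.17 / (2.9×10⁻⁴ × 2000) ≈ 0.2931 °C

0.293 °C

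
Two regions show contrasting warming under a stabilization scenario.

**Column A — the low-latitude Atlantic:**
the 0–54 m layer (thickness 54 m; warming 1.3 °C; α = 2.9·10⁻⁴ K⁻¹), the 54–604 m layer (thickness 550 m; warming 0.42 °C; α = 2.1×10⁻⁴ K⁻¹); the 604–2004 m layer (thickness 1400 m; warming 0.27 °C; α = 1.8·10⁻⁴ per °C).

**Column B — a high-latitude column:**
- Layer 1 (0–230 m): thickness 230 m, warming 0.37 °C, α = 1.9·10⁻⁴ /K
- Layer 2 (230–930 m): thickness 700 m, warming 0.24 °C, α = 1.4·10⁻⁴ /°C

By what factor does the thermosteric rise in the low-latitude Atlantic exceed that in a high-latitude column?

A 0–54 m: 54 × 2.9×10⁻⁴ × 1.3 = 0.020358 m
A Layer 2: 2.1×10⁻⁴ × 550 × 0.42 = 0.04851 m
A 1.8×10⁻⁴ × 0.27 × 1400 = 0.06804 m
A total: 0.136908 m
B 0.37 × 230 × 1.9×10⁻⁴ = 0.016169 m
B 230–930 m: 700 × 0.24 × 1.4×10⁻⁴ = 0.02352 m
B total: 0.039689 m
Ratio: 0.136908 / 0.039689 ≈ 3.450

3.45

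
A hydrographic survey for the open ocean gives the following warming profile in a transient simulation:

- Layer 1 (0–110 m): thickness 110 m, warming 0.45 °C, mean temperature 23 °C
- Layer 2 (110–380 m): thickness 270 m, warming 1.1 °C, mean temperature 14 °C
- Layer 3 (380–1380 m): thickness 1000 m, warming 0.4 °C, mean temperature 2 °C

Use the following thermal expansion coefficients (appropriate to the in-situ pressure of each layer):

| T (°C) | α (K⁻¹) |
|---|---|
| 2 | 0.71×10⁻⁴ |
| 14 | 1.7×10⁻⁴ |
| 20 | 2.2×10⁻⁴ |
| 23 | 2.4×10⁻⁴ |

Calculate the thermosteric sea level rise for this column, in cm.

9.08 cm

Layer 1 at 23 °C → α = 2.4×10⁻⁴ K⁻¹
Layer 2 at 14 °C → α = 1.7×10⁻⁴ K⁻¹
Layer 3 at 2 °C → α = 0.71×10⁻⁴ K⁻¹
Layer 1: 110 × 2.4×10⁻⁴ × 0.45 = 0.01188 m
Layer 2: 270 × 1.1 × 1.7×10⁻⁴ = 0.05049 m
380–1380 m: 0.4 × 0.71×10⁻⁴ × 1000 = 0.02840 m
Δh = 0.01188 + 0.05049 + 0.02840 = 0.09077 m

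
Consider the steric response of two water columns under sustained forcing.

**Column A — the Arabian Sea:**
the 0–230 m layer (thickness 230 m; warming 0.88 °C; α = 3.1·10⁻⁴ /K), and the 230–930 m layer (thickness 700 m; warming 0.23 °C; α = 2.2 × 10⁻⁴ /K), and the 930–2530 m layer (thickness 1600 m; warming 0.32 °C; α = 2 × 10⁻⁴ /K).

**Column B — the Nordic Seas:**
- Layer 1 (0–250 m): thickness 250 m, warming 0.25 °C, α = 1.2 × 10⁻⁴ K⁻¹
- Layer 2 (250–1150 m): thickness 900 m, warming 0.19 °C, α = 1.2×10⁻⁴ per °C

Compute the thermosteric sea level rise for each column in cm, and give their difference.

Δh_A ≈ 20.1 cm, Δh_B ≈ 2.80 cm; difference ≈ 17.3 cm

A Layer 1: 3.1×10⁻⁴ × 230 × 0.88 = 0.062744 m
A 700 × 0.23 × 2.2×10⁻⁴ = 0.03542 m
A 930–2530 m: 2×10⁻⁴ × 0.32 × 1600 = 0.10240 m
A total: 0.200564 m
B Layer 1: 0.25 × 250 × 1.2×10⁻⁴ = 0.00750 m
B Layer 2: 900 × 1.2×10⁻⁴ × 0.19 = 0.02052 m
B total: 0.02802 m
Difference: 0.200564 − 0.02802 = 0.172544 m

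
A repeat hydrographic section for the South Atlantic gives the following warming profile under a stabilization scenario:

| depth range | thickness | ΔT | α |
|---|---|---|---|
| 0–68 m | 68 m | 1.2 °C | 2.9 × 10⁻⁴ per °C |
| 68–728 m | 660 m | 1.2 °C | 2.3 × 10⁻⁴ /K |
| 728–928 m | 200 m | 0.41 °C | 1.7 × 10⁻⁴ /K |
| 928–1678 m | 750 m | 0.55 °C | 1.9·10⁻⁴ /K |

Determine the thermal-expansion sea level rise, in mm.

298 mm

0–68 m: 2.9×10⁻⁴ × 68 × 1.2 = 0.023664 m
2.3×10⁻⁴ × 1.2 × 660 = 0.18216 m
728–928 m: 0.41 × 1.7×10⁻⁴ × 200 = 0.01394 m
Layer 4: 1.9×10⁻⁴ × 0.55 × 750 = 0.078375 m
Δh = 0.023664 + 0.18216 + 0.01394 + 0.078375 = 0.298139 m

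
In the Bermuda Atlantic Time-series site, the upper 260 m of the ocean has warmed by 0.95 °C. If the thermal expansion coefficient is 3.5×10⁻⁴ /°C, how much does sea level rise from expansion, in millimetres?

Δh ≈ 86.5 mm

Δh = αΔT·H = 3.5×10⁻⁴ × 0.95 × 260 = 0.08645 m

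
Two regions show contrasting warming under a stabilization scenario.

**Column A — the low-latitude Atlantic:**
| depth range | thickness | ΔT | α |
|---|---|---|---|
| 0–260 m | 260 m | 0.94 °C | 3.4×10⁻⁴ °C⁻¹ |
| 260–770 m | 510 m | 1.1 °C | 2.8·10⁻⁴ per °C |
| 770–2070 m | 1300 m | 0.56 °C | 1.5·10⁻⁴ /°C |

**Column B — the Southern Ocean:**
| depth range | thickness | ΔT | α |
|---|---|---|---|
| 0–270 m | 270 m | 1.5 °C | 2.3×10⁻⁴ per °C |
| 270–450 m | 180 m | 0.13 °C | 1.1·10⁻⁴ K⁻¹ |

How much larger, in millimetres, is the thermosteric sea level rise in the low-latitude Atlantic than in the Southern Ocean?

Δh_A − Δh_B ≈ 254 mm

A 0–260 m: 3.4×10⁻⁴ × 0.94 × 260 = 0.083096 m
A 260–770 m: 2.8×10⁻⁴ × 1.1 × 510 = 0.15708 m
A 770–2070 m: 1300 × 0.56 × 1.5×10⁻⁴ = 0.10920 m
A total: 0.349376 m
B Layer 1: 270 × 2.3×10⁻⁴ × 1.5 = 0.09315 m
B Layer 2: 0.13 × 1.1×10⁻⁴ × 180 = 0.002574 m
B total: 0.095724 m
Difference: 0.349376 − 0.095724 = 0.253652 m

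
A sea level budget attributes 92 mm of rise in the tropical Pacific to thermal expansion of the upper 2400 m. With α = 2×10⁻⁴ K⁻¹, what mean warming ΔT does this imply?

ΔT = Δh/(αH) = 0.092 / (2×10⁻⁴ × 2400) ≈ 0.1917 K

about 0.19 K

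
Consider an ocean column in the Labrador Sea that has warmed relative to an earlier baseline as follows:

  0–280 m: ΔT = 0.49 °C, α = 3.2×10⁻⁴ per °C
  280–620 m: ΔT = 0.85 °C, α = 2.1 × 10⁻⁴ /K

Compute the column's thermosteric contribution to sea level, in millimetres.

Layer 1: 280 × 0.49 × 3.2×10⁻⁴ = 0.043904 m
280–620 m: 2.1×10⁻⁴ × 340 × 0.85 = 0.06069 m
Δh = 0.043904 + 0.06069 = 0.104594 m

about 105 mm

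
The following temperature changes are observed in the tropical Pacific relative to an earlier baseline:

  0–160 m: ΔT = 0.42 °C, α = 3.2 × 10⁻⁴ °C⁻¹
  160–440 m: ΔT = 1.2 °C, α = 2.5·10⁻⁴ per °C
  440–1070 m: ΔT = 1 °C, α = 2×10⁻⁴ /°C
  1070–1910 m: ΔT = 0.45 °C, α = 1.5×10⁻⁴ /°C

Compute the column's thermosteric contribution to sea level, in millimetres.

Δh = 288 mm

160 × 0.42 × 3.2×10⁻⁴ = 0.021504 m
2.5×10⁻⁴ × 280 × 1.2 = 0.08400 m
2×10⁻⁴ × 1 × 630 = 0.12600 m
1070–1910 m: 0.45 × 1.5×10⁻⁴ × 840 = 0.05670 m
Δh = 0.021504 + 0.08400 + 0.12600 + 0.05670 = 0.288204 m ≈ 288 mm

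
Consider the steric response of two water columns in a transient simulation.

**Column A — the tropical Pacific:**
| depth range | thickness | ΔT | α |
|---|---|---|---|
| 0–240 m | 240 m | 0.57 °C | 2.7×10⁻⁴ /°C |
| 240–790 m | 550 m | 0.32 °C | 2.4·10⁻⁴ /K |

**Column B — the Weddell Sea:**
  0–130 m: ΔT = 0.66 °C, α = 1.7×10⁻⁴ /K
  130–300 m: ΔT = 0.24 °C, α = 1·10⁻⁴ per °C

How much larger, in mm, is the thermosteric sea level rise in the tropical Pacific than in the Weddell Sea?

60.5 mm larger

A 0.57 × 2.7×10⁻⁴ × 240 = 0.036936 m
A 550 × 0.32 × 2.4×10⁻⁴ = 0.04224 m
A total: 0.079176 m
B 0–130 m: 1.7×10⁻⁴ × 0.66 × 130 = 0.014586 m
B Layer 2: 1×10⁻⁴ × 170 × 0.24 = 0.00408 m
B total: 0.018666 m
Difference: 0.079176 − 0.018666 = 0.06051 m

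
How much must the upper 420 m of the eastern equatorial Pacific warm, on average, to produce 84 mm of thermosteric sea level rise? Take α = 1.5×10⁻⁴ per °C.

ΔT = Δh/(αH) = 0.084 / (1.5×10⁻⁴ × 420) ≈ 1.333 °C

1.33 °C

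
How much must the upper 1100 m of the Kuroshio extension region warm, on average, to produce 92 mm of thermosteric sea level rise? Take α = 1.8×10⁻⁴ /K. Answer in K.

ΔT = Δh/(αH) = 0.092 / (1.8×10⁻⁴ × 1100) ≈ 0.4646 K

about 0.465 K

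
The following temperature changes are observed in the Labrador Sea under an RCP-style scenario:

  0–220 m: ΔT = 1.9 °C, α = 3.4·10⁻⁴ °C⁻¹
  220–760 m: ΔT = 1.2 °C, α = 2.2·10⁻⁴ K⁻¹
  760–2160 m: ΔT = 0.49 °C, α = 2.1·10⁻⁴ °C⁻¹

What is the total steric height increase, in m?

Δh ≈ 0.43 m

0–220 m: 220 × 3.4×10⁻⁴ × 1.9 = 0.14212 m
Layer 2: 540 × 1.2 × 2.2×10⁻⁴ = 0.14256 m
Layer 3: 2.1×10⁻⁴ × 1400 × 0.49 = 0.14406 m
Δh = 0.14212 + 0.14256 + 0.14406 = 0.42874 m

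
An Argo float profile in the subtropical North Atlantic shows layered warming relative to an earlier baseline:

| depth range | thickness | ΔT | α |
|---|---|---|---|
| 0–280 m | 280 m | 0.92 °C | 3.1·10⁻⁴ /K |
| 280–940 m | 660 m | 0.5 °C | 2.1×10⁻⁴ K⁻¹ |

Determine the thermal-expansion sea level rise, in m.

about 0.149 m

Layer 1: 0.92 × 280 × 3.1×10⁻⁴ = 0.079856 m
280–940 m: 0.5 × 2.1×10⁻⁴ × 660 = 0.06930 m
Δh = 0.079856 + 0.06930 = 0.149156 m ≈ 0.149 m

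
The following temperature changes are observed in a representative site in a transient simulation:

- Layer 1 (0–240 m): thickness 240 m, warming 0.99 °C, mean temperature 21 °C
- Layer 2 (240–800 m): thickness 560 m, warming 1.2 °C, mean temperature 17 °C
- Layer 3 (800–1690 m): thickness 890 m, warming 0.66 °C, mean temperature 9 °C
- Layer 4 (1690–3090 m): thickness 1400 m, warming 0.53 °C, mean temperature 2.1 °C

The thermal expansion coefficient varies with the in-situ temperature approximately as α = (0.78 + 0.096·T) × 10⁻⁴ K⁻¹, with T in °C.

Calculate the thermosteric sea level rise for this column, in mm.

Layer 1: α = (0.78 + 0.096×21)×10⁻⁴ = 2.796×10⁻⁴ K⁻¹
Layer 2: α = (0.78 + 0.096×17)×10⁻⁴ = 2.412×10⁻⁴ K⁻¹
Layer 3: α = (0.78 + 0.096×9)×10⁻⁴ = 1.644×10⁻⁴ K⁻¹
Layer 4: α = (0.78 + 0.096×2.1)×10⁻⁴ = 0.9816×10⁻⁴ K⁻¹
240 × 2.796×10⁻⁴ × 0.99 = 0.06643296 m
560 × 1.2 × 2.412×10⁻⁴ = 0.1620864 m
800–1690 m: 0.66 × 1.644×10⁻⁴ × 890 = 0.09656856 m
0.53 × 1400 × 0.9816×10⁻⁴ = 0.07283472 m
Δh = 0.06643296 + 0.1620864 + 0.09656856 + 0.07283472 = 0.39792264 m ≈ 400 mm

Δh = 400 mm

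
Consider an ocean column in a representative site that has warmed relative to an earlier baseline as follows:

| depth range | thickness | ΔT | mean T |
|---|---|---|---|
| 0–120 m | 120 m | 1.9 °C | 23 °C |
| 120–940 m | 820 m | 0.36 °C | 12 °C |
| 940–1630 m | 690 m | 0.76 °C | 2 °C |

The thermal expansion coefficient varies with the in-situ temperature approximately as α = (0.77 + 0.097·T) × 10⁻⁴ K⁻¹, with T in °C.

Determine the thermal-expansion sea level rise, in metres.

Δh ≈ 0.18 m

Layer 1: α = (0.77 + 0.097×23)×10⁻⁴ = 3.001×10⁻⁴ K⁻¹
Layer 2: α = (0.77 + 0.097×12)×10⁻⁴ = 1.934×10⁻⁴ K⁻¹
Layer 3: α = (0.77 + 0.097×2)×10⁻⁴ = 0.964×10⁻⁴ K⁻¹
0–120 m: 120 × 3.001×10⁻⁴ × 1.9 = 0.0684228 m
0.36 × 1.934×10⁻⁴ × 820 = 0.05709168 m
940–1630 m: 0.76 × 0.964×10⁻⁴ × 690 = 0.05055216 m
Δh = 0.0684228 + 0.05709168 + 0.05055216 = 0.17606664 m ≈ 0.18 m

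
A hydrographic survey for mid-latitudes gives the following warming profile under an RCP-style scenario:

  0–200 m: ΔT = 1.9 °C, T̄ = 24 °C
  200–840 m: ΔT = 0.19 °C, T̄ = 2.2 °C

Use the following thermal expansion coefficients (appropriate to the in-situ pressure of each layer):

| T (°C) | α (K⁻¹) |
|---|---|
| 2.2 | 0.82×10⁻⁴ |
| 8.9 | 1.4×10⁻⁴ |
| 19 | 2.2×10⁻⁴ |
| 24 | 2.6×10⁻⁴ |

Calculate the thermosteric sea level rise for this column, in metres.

Δh = 0.11 m

Layer 1 at 24 °C → α = 2.6×10⁻⁴ K⁻¹
Layer 2 at 2.2 °C → α = 0.82×10⁻⁴ K⁻¹
1.9 × 200 × 2.6×10⁻⁴ = 0.09880 m
Layer 2: 0.19 × 0.82×10⁻⁴ × 640 = 0.0099712 m
Δh = 0.09880 + 0.0099712 = 0.1087712 m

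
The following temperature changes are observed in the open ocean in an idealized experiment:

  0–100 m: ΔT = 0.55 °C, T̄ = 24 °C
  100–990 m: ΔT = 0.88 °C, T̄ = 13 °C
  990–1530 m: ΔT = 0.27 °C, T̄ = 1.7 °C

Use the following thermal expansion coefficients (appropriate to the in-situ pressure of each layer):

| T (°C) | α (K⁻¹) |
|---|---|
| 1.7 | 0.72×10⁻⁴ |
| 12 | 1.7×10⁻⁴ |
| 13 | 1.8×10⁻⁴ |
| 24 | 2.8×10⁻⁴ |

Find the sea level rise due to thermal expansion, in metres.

Δh = 0.167 m

Layer 1 at 24 °C → α = 2.8×10⁻⁴ K⁻¹
Layer 2 at 13 °C → α = 1.8×10⁻⁴ K⁻¹
Layer 3 at 1.7 °C → α = 0.72×10⁻⁴ K⁻¹
Layer 1: 0.55 × 100 × 2.8×10⁻⁴ = 0.01540 m
100–990 m: 1.8×10⁻⁴ × 0.88 × 890 = 0.140976 m
540 × 0.27 × 0.72×10⁻⁴ = 0.0104976 m
Δh = 0.01540 + 0.140976 + 0.0104976 = 0.1668736 m ≈ 0.167 m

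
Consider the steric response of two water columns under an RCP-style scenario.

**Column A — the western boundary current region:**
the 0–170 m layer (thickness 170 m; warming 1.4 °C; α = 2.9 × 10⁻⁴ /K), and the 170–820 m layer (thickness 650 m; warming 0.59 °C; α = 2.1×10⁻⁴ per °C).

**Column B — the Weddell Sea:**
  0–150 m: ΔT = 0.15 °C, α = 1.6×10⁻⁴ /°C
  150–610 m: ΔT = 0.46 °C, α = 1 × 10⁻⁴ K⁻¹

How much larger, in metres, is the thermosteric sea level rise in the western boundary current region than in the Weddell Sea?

Δh_A − Δh_B ≈ 0.125 m

A Layer 1: 2.9×10⁻⁴ × 170 × 1.4 = 0.06902 m
A 170–820 m: 0.59 × 2.1×10⁻⁴ × 650 = 0.080535 m
A total: 0.149555 m
B 0–150 m: 1.6×10⁻⁴ × 150 × 0.15 = 0.00360 m
B 460 × 0.46 × 1×10⁻⁴ = 0.02116 m
B total: 0.02476 m
Difference: 0.149555 − 0.02476 = 0.124795 m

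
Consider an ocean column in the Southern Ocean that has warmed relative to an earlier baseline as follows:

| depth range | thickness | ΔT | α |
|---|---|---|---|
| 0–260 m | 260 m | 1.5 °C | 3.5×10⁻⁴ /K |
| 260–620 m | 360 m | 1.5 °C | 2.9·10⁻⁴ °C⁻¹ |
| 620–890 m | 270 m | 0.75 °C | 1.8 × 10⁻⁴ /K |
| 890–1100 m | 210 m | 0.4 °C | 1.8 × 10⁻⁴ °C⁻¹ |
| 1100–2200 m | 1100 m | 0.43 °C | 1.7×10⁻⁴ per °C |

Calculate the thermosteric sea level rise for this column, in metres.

about 0.425 m

3.5×10⁻⁴ × 1.5 × 260 = 0.13650 m
260–620 m: 360 × 1.5 × 2.9×10⁻⁴ = 0.15660 m
620–890 m: 1.8×10⁻⁴ × 270 × 0.75 = 0.03645 m
Layer 4: 210 × 1.8×10⁻⁴ × 0.4 = 0.01512 m
Layer 5: 0.43 × 1100 × 1.7×10⁻⁴ = 0.08041 m
Δh = 0.13650 + 0.15660 + 0.03645 + 0.01512 + 0.08041 = 0.42508 m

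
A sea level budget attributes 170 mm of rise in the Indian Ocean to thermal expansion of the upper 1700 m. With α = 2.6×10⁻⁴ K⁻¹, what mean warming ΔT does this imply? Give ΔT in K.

ΔT = Δh/(αH) = 0.17 / (2.6×10⁻⁴ × 1700) ≈ 0.3846 K

about 0.385 K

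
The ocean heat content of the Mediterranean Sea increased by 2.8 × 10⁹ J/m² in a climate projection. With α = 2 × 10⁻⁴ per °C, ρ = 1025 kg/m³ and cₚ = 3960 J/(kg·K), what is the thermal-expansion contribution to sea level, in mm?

about 138 mm

Δh = αQ/(ρcₚ) = 2×10⁻⁴ × 2.8×10⁹ / (1025 × 3960) ≈ 0.13797 m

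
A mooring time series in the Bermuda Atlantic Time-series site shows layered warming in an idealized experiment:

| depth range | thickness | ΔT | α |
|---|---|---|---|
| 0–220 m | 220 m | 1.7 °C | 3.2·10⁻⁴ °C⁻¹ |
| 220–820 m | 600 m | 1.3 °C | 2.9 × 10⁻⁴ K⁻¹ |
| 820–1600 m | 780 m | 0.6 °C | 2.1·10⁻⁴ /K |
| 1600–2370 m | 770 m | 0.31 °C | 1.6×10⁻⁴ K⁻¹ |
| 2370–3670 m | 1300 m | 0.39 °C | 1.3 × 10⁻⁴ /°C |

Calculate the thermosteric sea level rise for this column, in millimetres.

Layer 1: 3.2×10⁻⁴ × 1.7 × 220 = 0.11968 m
Layer 2: 2.9×10⁻⁴ × 600 × 1.3 = 0.22620 m
Layer 3: 2.1×10⁻⁴ × 0.6 × 780 = 0.09828 m
1600–2370 m: 1.6×10⁻⁴ × 770 × 0.31 = 0.038192 m
1.3×10⁻⁴ × 1300 × 0.39 = 0.06591 m
Δh = 0.11968 + 0.22620 + 0.09828 + 0.038192 + 0.06591 = 0.548262 m ≈ 548 mm

548 mm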